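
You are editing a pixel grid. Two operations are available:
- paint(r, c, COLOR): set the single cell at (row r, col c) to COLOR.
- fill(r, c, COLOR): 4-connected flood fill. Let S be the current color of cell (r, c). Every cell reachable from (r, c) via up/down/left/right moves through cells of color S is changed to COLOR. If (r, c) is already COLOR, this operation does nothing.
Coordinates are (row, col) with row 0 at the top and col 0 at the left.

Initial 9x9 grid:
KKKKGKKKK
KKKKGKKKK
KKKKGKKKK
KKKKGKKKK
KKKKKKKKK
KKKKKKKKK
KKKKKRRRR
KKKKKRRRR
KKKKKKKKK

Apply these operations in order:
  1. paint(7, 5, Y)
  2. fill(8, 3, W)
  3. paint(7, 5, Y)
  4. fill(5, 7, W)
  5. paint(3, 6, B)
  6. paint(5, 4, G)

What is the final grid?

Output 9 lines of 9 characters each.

Answer: WWWWGWWWW
WWWWGWWWW
WWWWGWWWW
WWWWGWBWW
WWWWWWWWW
WWWWGWWWW
WWWWWRRRR
WWWWWYRRR
WWWWWWWWW

Derivation:
After op 1 paint(7,5,Y):
KKKKGKKKK
KKKKGKKKK
KKKKGKKKK
KKKKGKKKK
KKKKKKKKK
KKKKKKKKK
KKKKKRRRR
KKKKKYRRR
KKKKKKKKK
After op 2 fill(8,3,W) [69 cells changed]:
WWWWGWWWW
WWWWGWWWW
WWWWGWWWW
WWWWGWWWW
WWWWWWWWW
WWWWWWWWW
WWWWWRRRR
WWWWWYRRR
WWWWWWWWW
After op 3 paint(7,5,Y):
WWWWGWWWW
WWWWGWWWW
WWWWGWWWW
WWWWGWWWW
WWWWWWWWW
WWWWWWWWW
WWWWWRRRR
WWWWWYRRR
WWWWWWWWW
After op 4 fill(5,7,W) [0 cells changed]:
WWWWGWWWW
WWWWGWWWW
WWWWGWWWW
WWWWGWWWW
WWWWWWWWW
WWWWWWWWW
WWWWWRRRR
WWWWWYRRR
WWWWWWWWW
After op 5 paint(3,6,B):
WWWWGWWWW
WWWWGWWWW
WWWWGWWWW
WWWWGWBWW
WWWWWWWWW
WWWWWWWWW
WWWWWRRRR
WWWWWYRRR
WWWWWWWWW
After op 6 paint(5,4,G):
WWWWGWWWW
WWWWGWWWW
WWWWGWWWW
WWWWGWBWW
WWWWWWWWW
WWWWGWWWW
WWWWWRRRR
WWWWWYRRR
WWWWWWWWW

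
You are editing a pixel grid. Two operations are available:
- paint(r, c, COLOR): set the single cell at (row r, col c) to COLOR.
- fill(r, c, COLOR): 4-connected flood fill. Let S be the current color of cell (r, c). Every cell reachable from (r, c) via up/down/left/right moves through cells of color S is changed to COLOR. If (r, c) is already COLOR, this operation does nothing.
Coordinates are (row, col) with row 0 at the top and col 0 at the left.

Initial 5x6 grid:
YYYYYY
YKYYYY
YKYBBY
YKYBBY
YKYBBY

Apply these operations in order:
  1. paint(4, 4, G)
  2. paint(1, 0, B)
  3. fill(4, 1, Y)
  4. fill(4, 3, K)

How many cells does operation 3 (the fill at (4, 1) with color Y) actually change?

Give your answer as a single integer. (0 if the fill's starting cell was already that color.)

After op 1 paint(4,4,G):
YYYYYY
YKYYYY
YKYBBY
YKYBBY
YKYBGY
After op 2 paint(1,0,B):
YYYYYY
BKYYYY
YKYBBY
YKYBBY
YKYBGY
After op 3 fill(4,1,Y) [4 cells changed]:
YYYYYY
BYYYYY
YYYBBY
YYYBBY
YYYBGY

Answer: 4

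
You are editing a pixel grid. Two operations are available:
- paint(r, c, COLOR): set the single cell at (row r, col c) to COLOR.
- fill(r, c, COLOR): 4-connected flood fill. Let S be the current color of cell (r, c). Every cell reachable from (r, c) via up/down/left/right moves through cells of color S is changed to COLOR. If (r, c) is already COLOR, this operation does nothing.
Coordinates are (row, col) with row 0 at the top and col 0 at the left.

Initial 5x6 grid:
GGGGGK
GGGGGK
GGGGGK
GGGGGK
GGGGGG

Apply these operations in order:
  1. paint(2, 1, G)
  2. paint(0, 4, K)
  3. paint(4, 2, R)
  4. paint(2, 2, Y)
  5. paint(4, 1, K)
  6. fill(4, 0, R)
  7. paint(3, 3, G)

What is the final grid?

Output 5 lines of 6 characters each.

Answer: RRRRKK
RRRRRK
RRYRRK
RRRGRK
RKRRRR

Derivation:
After op 1 paint(2,1,G):
GGGGGK
GGGGGK
GGGGGK
GGGGGK
GGGGGG
After op 2 paint(0,4,K):
GGGGKK
GGGGGK
GGGGGK
GGGGGK
GGGGGG
After op 3 paint(4,2,R):
GGGGKK
GGGGGK
GGGGGK
GGGGGK
GGRGGG
After op 4 paint(2,2,Y):
GGGGKK
GGGGGK
GGYGGK
GGGGGK
GGRGGG
After op 5 paint(4,1,K):
GGGGKK
GGGGGK
GGYGGK
GGGGGK
GKRGGG
After op 6 fill(4,0,R) [22 cells changed]:
RRRRKK
RRRRRK
RRYRRK
RRRRRK
RKRRRR
After op 7 paint(3,3,G):
RRRRKK
RRRRRK
RRYRRK
RRRGRK
RKRRRR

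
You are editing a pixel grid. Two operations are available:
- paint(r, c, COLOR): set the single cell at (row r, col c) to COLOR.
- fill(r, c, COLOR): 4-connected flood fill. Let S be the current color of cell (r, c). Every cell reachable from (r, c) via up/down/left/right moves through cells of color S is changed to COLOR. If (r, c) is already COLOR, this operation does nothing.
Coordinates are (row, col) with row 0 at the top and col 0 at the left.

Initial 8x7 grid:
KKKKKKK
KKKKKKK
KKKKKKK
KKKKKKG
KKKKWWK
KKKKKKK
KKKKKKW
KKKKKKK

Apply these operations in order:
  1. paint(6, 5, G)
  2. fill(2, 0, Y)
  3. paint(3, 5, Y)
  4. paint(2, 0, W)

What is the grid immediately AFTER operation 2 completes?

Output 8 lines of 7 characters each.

After op 1 paint(6,5,G):
KKKKKKK
KKKKKKK
KKKKKKK
KKKKKKG
KKKKWWK
KKKKKKK
KKKKKGW
KKKKKKK
After op 2 fill(2,0,Y) [51 cells changed]:
YYYYYYY
YYYYYYY
YYYYYYY
YYYYYYG
YYYYWWY
YYYYYYY
YYYYYGW
YYYYYYY

Answer: YYYYYYY
YYYYYYY
YYYYYYY
YYYYYYG
YYYYWWY
YYYYYYY
YYYYYGW
YYYYYYY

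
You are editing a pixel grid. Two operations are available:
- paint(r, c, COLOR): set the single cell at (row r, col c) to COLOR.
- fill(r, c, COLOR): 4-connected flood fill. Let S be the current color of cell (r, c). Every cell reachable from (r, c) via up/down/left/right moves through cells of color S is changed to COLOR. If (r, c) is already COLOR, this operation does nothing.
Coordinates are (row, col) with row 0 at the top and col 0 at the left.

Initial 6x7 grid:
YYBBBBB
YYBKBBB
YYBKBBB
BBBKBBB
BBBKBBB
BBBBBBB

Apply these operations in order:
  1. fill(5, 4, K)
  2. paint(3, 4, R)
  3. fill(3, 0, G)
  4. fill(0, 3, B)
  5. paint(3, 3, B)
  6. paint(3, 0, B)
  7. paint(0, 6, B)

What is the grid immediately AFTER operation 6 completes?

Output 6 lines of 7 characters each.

After op 1 fill(5,4,K) [32 cells changed]:
YYKKKKK
YYKKKKK
YYKKKKK
KKKKKKK
KKKKKKK
KKKKKKK
After op 2 paint(3,4,R):
YYKKKKK
YYKKKKK
YYKKKKK
KKKKRKK
KKKKKKK
KKKKKKK
After op 3 fill(3,0,G) [35 cells changed]:
YYGGGGG
YYGGGGG
YYGGGGG
GGGGRGG
GGGGGGG
GGGGGGG
After op 4 fill(0,3,B) [35 cells changed]:
YYBBBBB
YYBBBBB
YYBBBBB
BBBBRBB
BBBBBBB
BBBBBBB
After op 5 paint(3,3,B):
YYBBBBB
YYBBBBB
YYBBBBB
BBBBRBB
BBBBBBB
BBBBBBB
After op 6 paint(3,0,B):
YYBBBBB
YYBBBBB
YYBBBBB
BBBBRBB
BBBBBBB
BBBBBBB

Answer: YYBBBBB
YYBBBBB
YYBBBBB
BBBBRBB
BBBBBBB
BBBBBBB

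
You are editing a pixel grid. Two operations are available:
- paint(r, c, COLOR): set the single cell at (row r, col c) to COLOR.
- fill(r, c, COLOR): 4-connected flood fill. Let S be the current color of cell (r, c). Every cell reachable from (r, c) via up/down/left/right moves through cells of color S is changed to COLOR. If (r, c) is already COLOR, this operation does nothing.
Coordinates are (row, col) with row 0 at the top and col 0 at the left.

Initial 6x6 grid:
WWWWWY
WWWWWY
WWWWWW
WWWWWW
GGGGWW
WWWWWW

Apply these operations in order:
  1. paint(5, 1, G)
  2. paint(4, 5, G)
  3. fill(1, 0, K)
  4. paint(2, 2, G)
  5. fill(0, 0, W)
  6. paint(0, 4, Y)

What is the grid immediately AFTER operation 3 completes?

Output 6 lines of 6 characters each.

Answer: KKKKKY
KKKKKY
KKKKKK
KKKKKK
GGGGKG
WGKKKK

Derivation:
After op 1 paint(5,1,G):
WWWWWY
WWWWWY
WWWWWW
WWWWWW
GGGGWW
WGWWWW
After op 2 paint(4,5,G):
WWWWWY
WWWWWY
WWWWWW
WWWWWW
GGGGWG
WGWWWW
After op 3 fill(1,0,K) [27 cells changed]:
KKKKKY
KKKKKY
KKKKKK
KKKKKK
GGGGKG
WGKKKK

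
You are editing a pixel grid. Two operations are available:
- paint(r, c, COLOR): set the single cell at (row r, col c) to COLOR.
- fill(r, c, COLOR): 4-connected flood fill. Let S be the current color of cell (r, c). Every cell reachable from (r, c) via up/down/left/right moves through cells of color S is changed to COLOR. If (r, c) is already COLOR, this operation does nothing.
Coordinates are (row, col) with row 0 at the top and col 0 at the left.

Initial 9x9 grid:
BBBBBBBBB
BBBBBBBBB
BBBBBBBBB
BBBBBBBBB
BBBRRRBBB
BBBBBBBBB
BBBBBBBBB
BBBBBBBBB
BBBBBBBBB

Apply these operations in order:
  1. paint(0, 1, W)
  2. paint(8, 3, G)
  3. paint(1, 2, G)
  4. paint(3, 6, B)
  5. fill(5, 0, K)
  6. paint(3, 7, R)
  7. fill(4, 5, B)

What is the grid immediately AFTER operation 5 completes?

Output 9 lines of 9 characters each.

Answer: KWKKKKKKK
KKGKKKKKK
KKKKKKKKK
KKKKKKKKK
KKKRRRKKK
KKKKKKKKK
KKKKKKKKK
KKKKKKKKK
KKKGKKKKK

Derivation:
After op 1 paint(0,1,W):
BWBBBBBBB
BBBBBBBBB
BBBBBBBBB
BBBBBBBBB
BBBRRRBBB
BBBBBBBBB
BBBBBBBBB
BBBBBBBBB
BBBBBBBBB
After op 2 paint(8,3,G):
BWBBBBBBB
BBBBBBBBB
BBBBBBBBB
BBBBBBBBB
BBBRRRBBB
BBBBBBBBB
BBBBBBBBB
BBBBBBBBB
BBBGBBBBB
After op 3 paint(1,2,G):
BWBBBBBBB
BBGBBBBBB
BBBBBBBBB
BBBBBBBBB
BBBRRRBBB
BBBBBBBBB
BBBBBBBBB
BBBBBBBBB
BBBGBBBBB
After op 4 paint(3,6,B):
BWBBBBBBB
BBGBBBBBB
BBBBBBBBB
BBBBBBBBB
BBBRRRBBB
BBBBBBBBB
BBBBBBBBB
BBBBBBBBB
BBBGBBBBB
After op 5 fill(5,0,K) [75 cells changed]:
KWKKKKKKK
KKGKKKKKK
KKKKKKKKK
KKKKKKKKK
KKKRRRKKK
KKKKKKKKK
KKKKKKKKK
KKKKKKKKK
KKKGKKKKK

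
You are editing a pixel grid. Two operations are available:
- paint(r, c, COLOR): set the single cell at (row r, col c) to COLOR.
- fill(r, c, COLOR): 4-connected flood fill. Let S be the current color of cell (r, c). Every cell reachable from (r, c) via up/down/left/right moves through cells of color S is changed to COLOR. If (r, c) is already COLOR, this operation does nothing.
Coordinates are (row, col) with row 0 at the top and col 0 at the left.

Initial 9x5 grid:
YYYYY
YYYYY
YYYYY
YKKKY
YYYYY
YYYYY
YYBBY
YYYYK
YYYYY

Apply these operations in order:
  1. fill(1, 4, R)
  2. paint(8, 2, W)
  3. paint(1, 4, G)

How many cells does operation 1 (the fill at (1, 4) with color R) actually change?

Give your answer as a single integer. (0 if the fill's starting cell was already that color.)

Answer: 39

Derivation:
After op 1 fill(1,4,R) [39 cells changed]:
RRRRR
RRRRR
RRRRR
RKKKR
RRRRR
RRRRR
RRBBR
RRRRK
RRRRR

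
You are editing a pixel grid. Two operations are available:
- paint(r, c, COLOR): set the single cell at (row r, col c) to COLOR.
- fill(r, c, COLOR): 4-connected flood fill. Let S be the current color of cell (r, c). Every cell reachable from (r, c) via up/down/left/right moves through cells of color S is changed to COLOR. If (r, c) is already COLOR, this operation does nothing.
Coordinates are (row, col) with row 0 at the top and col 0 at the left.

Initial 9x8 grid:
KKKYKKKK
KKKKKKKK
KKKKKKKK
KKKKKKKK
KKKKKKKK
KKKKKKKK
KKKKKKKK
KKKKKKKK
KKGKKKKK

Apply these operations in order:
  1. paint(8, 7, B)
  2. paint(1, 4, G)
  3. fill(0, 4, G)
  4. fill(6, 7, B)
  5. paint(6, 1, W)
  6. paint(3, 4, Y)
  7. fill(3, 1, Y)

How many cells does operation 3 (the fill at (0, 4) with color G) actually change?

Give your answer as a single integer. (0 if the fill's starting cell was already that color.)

Answer: 68

Derivation:
After op 1 paint(8,7,B):
KKKYKKKK
KKKKKKKK
KKKKKKKK
KKKKKKKK
KKKKKKKK
KKKKKKKK
KKKKKKKK
KKKKKKKK
KKGKKKKB
After op 2 paint(1,4,G):
KKKYKKKK
KKKKGKKK
KKKKKKKK
KKKKKKKK
KKKKKKKK
KKKKKKKK
KKKKKKKK
KKKKKKKK
KKGKKKKB
After op 3 fill(0,4,G) [68 cells changed]:
GGGYGGGG
GGGGGGGG
GGGGGGGG
GGGGGGGG
GGGGGGGG
GGGGGGGG
GGGGGGGG
GGGGGGGG
GGGGGGGB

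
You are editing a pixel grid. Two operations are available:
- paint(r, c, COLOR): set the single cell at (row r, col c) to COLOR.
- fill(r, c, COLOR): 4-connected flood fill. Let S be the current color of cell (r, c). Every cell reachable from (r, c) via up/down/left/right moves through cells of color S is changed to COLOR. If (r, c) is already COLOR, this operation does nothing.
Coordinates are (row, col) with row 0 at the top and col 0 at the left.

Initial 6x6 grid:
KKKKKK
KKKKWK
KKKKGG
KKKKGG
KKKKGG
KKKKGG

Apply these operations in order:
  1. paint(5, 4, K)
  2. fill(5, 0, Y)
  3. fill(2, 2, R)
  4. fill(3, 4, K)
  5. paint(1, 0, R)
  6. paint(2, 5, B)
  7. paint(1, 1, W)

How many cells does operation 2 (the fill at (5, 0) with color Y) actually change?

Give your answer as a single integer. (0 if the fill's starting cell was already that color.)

Answer: 28

Derivation:
After op 1 paint(5,4,K):
KKKKKK
KKKKWK
KKKKGG
KKKKGG
KKKKGG
KKKKKG
After op 2 fill(5,0,Y) [28 cells changed]:
YYYYYY
YYYYWY
YYYYGG
YYYYGG
YYYYGG
YYYYYG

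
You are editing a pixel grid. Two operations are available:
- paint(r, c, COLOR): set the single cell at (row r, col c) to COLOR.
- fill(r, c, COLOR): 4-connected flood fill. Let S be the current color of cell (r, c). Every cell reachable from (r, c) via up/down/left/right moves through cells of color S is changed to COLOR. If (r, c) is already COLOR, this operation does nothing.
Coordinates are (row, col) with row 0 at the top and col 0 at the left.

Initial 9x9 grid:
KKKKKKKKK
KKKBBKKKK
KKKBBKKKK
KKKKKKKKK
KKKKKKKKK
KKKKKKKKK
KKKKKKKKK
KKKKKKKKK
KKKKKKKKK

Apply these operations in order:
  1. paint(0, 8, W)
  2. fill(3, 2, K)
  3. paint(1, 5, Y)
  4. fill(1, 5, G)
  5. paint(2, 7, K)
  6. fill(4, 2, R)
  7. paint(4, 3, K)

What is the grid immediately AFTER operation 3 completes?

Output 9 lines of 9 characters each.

After op 1 paint(0,8,W):
KKKKKKKKW
KKKBBKKKK
KKKBBKKKK
KKKKKKKKK
KKKKKKKKK
KKKKKKKKK
KKKKKKKKK
KKKKKKKKK
KKKKKKKKK
After op 2 fill(3,2,K) [0 cells changed]:
KKKKKKKKW
KKKBBKKKK
KKKBBKKKK
KKKKKKKKK
KKKKKKKKK
KKKKKKKKK
KKKKKKKKK
KKKKKKKKK
KKKKKKKKK
After op 3 paint(1,5,Y):
KKKKKKKKW
KKKBBYKKK
KKKBBKKKK
KKKKKKKKK
KKKKKKKKK
KKKKKKKKK
KKKKKKKKK
KKKKKKKKK
KKKKKKKKK

Answer: KKKKKKKKW
KKKBBYKKK
KKKBBKKKK
KKKKKKKKK
KKKKKKKKK
KKKKKKKKK
KKKKKKKKK
KKKKKKKKK
KKKKKKKKK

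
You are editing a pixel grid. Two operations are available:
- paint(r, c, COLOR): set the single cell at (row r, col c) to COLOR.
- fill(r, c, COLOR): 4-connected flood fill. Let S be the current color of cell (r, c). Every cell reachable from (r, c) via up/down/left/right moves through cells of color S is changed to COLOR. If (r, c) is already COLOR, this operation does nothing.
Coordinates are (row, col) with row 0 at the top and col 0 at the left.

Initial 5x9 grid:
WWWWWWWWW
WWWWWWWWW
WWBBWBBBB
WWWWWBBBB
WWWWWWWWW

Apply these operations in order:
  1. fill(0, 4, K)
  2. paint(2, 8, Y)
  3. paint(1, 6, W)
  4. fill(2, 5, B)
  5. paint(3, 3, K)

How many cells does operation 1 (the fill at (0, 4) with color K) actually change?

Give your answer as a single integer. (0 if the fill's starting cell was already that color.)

After op 1 fill(0,4,K) [35 cells changed]:
KKKKKKKKK
KKKKKKKKK
KKBBKBBBB
KKKKKBBBB
KKKKKKKKK

Answer: 35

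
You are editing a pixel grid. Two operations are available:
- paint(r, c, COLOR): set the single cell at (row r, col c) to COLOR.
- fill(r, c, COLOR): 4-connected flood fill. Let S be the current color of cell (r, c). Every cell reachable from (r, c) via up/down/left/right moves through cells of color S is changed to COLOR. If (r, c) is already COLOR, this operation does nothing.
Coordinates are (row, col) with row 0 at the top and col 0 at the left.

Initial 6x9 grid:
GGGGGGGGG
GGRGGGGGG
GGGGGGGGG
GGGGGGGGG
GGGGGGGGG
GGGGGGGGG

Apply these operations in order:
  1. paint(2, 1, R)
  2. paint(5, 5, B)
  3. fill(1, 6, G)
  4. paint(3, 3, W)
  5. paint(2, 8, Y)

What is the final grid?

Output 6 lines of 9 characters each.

Answer: GGGGGGGGG
GGRGGGGGG
GRGGGGGGY
GGGWGGGGG
GGGGGGGGG
GGGGGBGGG

Derivation:
After op 1 paint(2,1,R):
GGGGGGGGG
GGRGGGGGG
GRGGGGGGG
GGGGGGGGG
GGGGGGGGG
GGGGGGGGG
After op 2 paint(5,5,B):
GGGGGGGGG
GGRGGGGGG
GRGGGGGGG
GGGGGGGGG
GGGGGGGGG
GGGGGBGGG
After op 3 fill(1,6,G) [0 cells changed]:
GGGGGGGGG
GGRGGGGGG
GRGGGGGGG
GGGGGGGGG
GGGGGGGGG
GGGGGBGGG
After op 4 paint(3,3,W):
GGGGGGGGG
GGRGGGGGG
GRGGGGGGG
GGGWGGGGG
GGGGGGGGG
GGGGGBGGG
After op 5 paint(2,8,Y):
GGGGGGGGG
GGRGGGGGG
GRGGGGGGY
GGGWGGGGG
GGGGGGGGG
GGGGGBGGG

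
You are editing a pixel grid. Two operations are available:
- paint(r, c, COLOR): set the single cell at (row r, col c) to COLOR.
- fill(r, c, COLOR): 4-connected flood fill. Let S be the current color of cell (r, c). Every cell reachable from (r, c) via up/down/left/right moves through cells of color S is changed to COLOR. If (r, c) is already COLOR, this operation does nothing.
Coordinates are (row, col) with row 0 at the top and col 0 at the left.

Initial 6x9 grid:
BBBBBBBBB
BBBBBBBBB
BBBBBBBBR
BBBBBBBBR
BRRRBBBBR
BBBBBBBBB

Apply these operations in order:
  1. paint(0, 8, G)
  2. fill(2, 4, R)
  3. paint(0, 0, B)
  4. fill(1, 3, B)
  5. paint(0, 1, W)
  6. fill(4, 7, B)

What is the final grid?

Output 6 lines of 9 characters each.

After op 1 paint(0,8,G):
BBBBBBBBG
BBBBBBBBB
BBBBBBBBR
BBBBBBBBR
BRRRBBBBR
BBBBBBBBB
After op 2 fill(2,4,R) [47 cells changed]:
RRRRRRRRG
RRRRRRRRR
RRRRRRRRR
RRRRRRRRR
RRRRRRRRR
RRRRRRRRR
After op 3 paint(0,0,B):
BRRRRRRRG
RRRRRRRRR
RRRRRRRRR
RRRRRRRRR
RRRRRRRRR
RRRRRRRRR
After op 4 fill(1,3,B) [52 cells changed]:
BBBBBBBBG
BBBBBBBBB
BBBBBBBBB
BBBBBBBBB
BBBBBBBBB
BBBBBBBBB
After op 5 paint(0,1,W):
BWBBBBBBG
BBBBBBBBB
BBBBBBBBB
BBBBBBBBB
BBBBBBBBB
BBBBBBBBB
After op 6 fill(4,7,B) [0 cells changed]:
BWBBBBBBG
BBBBBBBBB
BBBBBBBBB
BBBBBBBBB
BBBBBBBBB
BBBBBBBBB

Answer: BWBBBBBBG
BBBBBBBBB
BBBBBBBBB
BBBBBBBBB
BBBBBBBBB
BBBBBBBBB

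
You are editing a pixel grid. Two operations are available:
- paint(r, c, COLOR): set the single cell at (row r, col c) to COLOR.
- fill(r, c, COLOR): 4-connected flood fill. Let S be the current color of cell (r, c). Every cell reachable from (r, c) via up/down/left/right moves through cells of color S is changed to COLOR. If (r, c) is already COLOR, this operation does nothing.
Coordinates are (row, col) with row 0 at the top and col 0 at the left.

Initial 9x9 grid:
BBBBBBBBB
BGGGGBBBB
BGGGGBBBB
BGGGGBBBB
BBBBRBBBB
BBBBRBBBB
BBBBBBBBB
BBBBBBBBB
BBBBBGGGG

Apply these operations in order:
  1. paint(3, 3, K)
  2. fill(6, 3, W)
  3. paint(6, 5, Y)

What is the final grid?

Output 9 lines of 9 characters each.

Answer: WWWWWWWWW
WGGGGWWWW
WGGGGWWWW
WGGKGWWWW
WWWWRWWWW
WWWWRWWWW
WWWWWYWWW
WWWWWWWWW
WWWWWGGGG

Derivation:
After op 1 paint(3,3,K):
BBBBBBBBB
BGGGGBBBB
BGGGGBBBB
BGGKGBBBB
BBBBRBBBB
BBBBRBBBB
BBBBBBBBB
BBBBBBBBB
BBBBBGGGG
After op 2 fill(6,3,W) [63 cells changed]:
WWWWWWWWW
WGGGGWWWW
WGGGGWWWW
WGGKGWWWW
WWWWRWWWW
WWWWRWWWW
WWWWWWWWW
WWWWWWWWW
WWWWWGGGG
After op 3 paint(6,5,Y):
WWWWWWWWW
WGGGGWWWW
WGGGGWWWW
WGGKGWWWW
WWWWRWWWW
WWWWRWWWW
WWWWWYWWW
WWWWWWWWW
WWWWWGGGG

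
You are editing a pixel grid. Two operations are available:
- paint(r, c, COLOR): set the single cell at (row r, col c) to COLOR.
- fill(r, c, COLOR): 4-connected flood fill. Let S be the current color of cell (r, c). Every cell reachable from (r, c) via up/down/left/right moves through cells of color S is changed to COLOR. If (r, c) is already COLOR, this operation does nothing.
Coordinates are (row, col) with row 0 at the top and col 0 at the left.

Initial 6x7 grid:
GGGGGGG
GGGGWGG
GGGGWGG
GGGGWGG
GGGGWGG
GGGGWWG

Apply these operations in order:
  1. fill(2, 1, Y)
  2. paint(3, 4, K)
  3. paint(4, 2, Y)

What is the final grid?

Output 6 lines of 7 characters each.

After op 1 fill(2,1,Y) [36 cells changed]:
YYYYYYY
YYYYWYY
YYYYWYY
YYYYWYY
YYYYWYY
YYYYWWY
After op 2 paint(3,4,K):
YYYYYYY
YYYYWYY
YYYYWYY
YYYYKYY
YYYYWYY
YYYYWWY
After op 3 paint(4,2,Y):
YYYYYYY
YYYYWYY
YYYYWYY
YYYYKYY
YYYYWYY
YYYYWWY

Answer: YYYYYYY
YYYYWYY
YYYYWYY
YYYYKYY
YYYYWYY
YYYYWWY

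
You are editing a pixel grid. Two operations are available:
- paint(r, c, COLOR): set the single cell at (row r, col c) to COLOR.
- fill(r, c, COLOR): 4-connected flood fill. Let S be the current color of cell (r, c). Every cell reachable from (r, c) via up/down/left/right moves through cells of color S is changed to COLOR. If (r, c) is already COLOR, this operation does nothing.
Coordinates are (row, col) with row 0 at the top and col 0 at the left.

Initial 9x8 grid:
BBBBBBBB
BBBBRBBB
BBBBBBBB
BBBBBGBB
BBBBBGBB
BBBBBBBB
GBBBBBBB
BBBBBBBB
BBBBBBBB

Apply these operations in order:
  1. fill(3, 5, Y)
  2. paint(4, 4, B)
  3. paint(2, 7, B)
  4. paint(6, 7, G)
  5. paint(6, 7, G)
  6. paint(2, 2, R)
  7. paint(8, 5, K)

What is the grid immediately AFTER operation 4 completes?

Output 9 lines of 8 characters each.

After op 1 fill(3,5,Y) [2 cells changed]:
BBBBBBBB
BBBBRBBB
BBBBBBBB
BBBBBYBB
BBBBBYBB
BBBBBBBB
GBBBBBBB
BBBBBBBB
BBBBBBBB
After op 2 paint(4,4,B):
BBBBBBBB
BBBBRBBB
BBBBBBBB
BBBBBYBB
BBBBBYBB
BBBBBBBB
GBBBBBBB
BBBBBBBB
BBBBBBBB
After op 3 paint(2,7,B):
BBBBBBBB
BBBBRBBB
BBBBBBBB
BBBBBYBB
BBBBBYBB
BBBBBBBB
GBBBBBBB
BBBBBBBB
BBBBBBBB
After op 4 paint(6,7,G):
BBBBBBBB
BBBBRBBB
BBBBBBBB
BBBBBYBB
BBBBBYBB
BBBBBBBB
GBBBBBBG
BBBBBBBB
BBBBBBBB

Answer: BBBBBBBB
BBBBRBBB
BBBBBBBB
BBBBBYBB
BBBBBYBB
BBBBBBBB
GBBBBBBG
BBBBBBBB
BBBBBBBB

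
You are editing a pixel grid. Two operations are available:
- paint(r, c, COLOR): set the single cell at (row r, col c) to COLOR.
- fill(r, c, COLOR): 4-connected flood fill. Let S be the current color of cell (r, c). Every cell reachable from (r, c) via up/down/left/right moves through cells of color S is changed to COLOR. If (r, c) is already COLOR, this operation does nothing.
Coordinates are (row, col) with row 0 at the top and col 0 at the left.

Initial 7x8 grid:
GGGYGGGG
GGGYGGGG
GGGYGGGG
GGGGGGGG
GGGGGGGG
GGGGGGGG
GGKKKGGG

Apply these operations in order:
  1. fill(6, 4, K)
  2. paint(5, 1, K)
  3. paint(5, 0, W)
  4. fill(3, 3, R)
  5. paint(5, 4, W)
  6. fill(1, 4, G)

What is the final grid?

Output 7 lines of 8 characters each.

Answer: GGGYGGGG
GGGYGGGG
GGGYGGGG
GGGGGGGG
GGGGGGGG
WKGGWGGG
GGKKKGGG

Derivation:
After op 1 fill(6,4,K) [0 cells changed]:
GGGYGGGG
GGGYGGGG
GGGYGGGG
GGGGGGGG
GGGGGGGG
GGGGGGGG
GGKKKGGG
After op 2 paint(5,1,K):
GGGYGGGG
GGGYGGGG
GGGYGGGG
GGGGGGGG
GGGGGGGG
GKGGGGGG
GGKKKGGG
After op 3 paint(5,0,W):
GGGYGGGG
GGGYGGGG
GGGYGGGG
GGGGGGGG
GGGGGGGG
WKGGGGGG
GGKKKGGG
After op 4 fill(3,3,R) [46 cells changed]:
RRRYRRRR
RRRYRRRR
RRRYRRRR
RRRRRRRR
RRRRRRRR
WKRRRRRR
GGKKKRRR
After op 5 paint(5,4,W):
RRRYRRRR
RRRYRRRR
RRRYRRRR
RRRRRRRR
RRRRRRRR
WKRRWRRR
GGKKKRRR
After op 6 fill(1,4,G) [45 cells changed]:
GGGYGGGG
GGGYGGGG
GGGYGGGG
GGGGGGGG
GGGGGGGG
WKGGWGGG
GGKKKGGG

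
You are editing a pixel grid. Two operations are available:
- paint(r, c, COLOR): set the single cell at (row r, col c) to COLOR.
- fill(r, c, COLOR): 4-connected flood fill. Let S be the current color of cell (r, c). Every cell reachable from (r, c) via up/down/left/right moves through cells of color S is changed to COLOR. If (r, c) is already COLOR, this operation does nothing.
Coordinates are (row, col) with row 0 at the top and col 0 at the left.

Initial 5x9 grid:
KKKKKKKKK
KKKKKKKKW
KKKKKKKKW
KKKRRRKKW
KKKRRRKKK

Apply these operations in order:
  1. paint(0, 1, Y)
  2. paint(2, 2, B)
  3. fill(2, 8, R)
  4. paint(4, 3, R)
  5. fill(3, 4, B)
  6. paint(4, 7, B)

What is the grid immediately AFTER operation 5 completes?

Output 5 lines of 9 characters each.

After op 1 paint(0,1,Y):
KYKKKKKKK
KKKKKKKKW
KKKKKKKKW
KKKRRRKKW
KKKRRRKKK
After op 2 paint(2,2,B):
KYKKKKKKK
KKKKKKKKW
KKBKKKKKW
KKKRRRKKW
KKKRRRKKK
After op 3 fill(2,8,R) [3 cells changed]:
KYKKKKKKK
KKKKKKKKR
KKBKKKKKR
KKKRRRKKR
KKKRRRKKK
After op 4 paint(4,3,R):
KYKKKKKKK
KKKKKKKKR
KKBKKKKKR
KKKRRRKKR
KKKRRRKKK
After op 5 fill(3,4,B) [6 cells changed]:
KYKKKKKKK
KKKKKKKKR
KKBKKKKKR
KKKBBBKKR
KKKBBBKKK

Answer: KYKKKKKKK
KKKKKKKKR
KKBKKKKKR
KKKBBBKKR
KKKBBBKKK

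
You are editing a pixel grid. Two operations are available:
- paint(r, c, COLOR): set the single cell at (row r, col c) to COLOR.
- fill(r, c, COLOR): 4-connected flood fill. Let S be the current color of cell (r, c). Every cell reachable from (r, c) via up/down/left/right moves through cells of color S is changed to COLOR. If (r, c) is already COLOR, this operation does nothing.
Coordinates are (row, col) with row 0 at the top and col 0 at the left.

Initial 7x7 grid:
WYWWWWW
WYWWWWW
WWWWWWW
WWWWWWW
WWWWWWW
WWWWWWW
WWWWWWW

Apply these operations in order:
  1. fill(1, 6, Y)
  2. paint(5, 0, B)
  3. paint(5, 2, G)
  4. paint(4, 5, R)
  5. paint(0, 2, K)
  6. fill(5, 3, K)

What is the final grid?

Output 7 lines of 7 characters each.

Answer: KKKKKKK
KKKKKKK
KKKKKKK
KKKKKKK
KKKKKRK
BKGKKKK
KKKKKKK

Derivation:
After op 1 fill(1,6,Y) [47 cells changed]:
YYYYYYY
YYYYYYY
YYYYYYY
YYYYYYY
YYYYYYY
YYYYYYY
YYYYYYY
After op 2 paint(5,0,B):
YYYYYYY
YYYYYYY
YYYYYYY
YYYYYYY
YYYYYYY
BYYYYYY
YYYYYYY
After op 3 paint(5,2,G):
YYYYYYY
YYYYYYY
YYYYYYY
YYYYYYY
YYYYYYY
BYGYYYY
YYYYYYY
After op 4 paint(4,5,R):
YYYYYYY
YYYYYYY
YYYYYYY
YYYYYYY
YYYYYRY
BYGYYYY
YYYYYYY
After op 5 paint(0,2,K):
YYKYYYY
YYYYYYY
YYYYYYY
YYYYYYY
YYYYYRY
BYGYYYY
YYYYYYY
After op 6 fill(5,3,K) [45 cells changed]:
KKKKKKK
KKKKKKK
KKKKKKK
KKKKKKK
KKKKKRK
BKGKKKK
KKKKKKK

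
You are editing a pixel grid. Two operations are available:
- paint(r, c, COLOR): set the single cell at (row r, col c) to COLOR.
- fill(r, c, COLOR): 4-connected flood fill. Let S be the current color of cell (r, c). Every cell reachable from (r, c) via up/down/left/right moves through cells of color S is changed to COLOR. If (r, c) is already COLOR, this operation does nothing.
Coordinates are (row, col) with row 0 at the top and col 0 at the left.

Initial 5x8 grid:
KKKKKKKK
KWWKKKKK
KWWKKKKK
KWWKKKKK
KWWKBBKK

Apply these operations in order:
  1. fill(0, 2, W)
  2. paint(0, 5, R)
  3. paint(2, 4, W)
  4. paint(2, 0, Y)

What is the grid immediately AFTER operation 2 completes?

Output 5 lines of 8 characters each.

Answer: WWWWWRWW
WWWWWWWW
WWWWWWWW
WWWWWWWW
WWWWBBWW

Derivation:
After op 1 fill(0,2,W) [30 cells changed]:
WWWWWWWW
WWWWWWWW
WWWWWWWW
WWWWWWWW
WWWWBBWW
After op 2 paint(0,5,R):
WWWWWRWW
WWWWWWWW
WWWWWWWW
WWWWWWWW
WWWWBBWW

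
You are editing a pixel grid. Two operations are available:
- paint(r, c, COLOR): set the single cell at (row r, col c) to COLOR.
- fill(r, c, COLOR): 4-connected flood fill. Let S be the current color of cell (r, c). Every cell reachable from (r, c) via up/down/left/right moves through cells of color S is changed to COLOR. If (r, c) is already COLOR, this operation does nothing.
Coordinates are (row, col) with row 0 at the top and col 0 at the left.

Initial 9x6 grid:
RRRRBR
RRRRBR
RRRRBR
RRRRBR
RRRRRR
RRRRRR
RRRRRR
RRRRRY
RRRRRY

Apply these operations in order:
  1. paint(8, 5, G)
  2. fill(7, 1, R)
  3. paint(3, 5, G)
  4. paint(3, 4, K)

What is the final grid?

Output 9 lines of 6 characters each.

After op 1 paint(8,5,G):
RRRRBR
RRRRBR
RRRRBR
RRRRBR
RRRRRR
RRRRRR
RRRRRR
RRRRRY
RRRRRG
After op 2 fill(7,1,R) [0 cells changed]:
RRRRBR
RRRRBR
RRRRBR
RRRRBR
RRRRRR
RRRRRR
RRRRRR
RRRRRY
RRRRRG
After op 3 paint(3,5,G):
RRRRBR
RRRRBR
RRRRBR
RRRRBG
RRRRRR
RRRRRR
RRRRRR
RRRRRY
RRRRRG
After op 4 paint(3,4,K):
RRRRBR
RRRRBR
RRRRBR
RRRRKG
RRRRRR
RRRRRR
RRRRRR
RRRRRY
RRRRRG

Answer: RRRRBR
RRRRBR
RRRRBR
RRRRKG
RRRRRR
RRRRRR
RRRRRR
RRRRRY
RRRRRG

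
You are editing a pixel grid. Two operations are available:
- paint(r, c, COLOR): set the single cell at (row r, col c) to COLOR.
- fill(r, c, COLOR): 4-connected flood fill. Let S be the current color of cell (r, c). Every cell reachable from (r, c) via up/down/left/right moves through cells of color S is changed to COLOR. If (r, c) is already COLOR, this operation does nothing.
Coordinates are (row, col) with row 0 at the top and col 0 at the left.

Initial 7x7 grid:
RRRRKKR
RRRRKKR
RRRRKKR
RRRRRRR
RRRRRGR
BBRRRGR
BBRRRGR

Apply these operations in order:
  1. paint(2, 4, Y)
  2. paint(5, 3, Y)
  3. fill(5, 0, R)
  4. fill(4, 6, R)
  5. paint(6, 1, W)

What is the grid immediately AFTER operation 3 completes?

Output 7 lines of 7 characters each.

After op 1 paint(2,4,Y):
RRRRKKR
RRRRKKR
RRRRYKR
RRRRRRR
RRRRRGR
BBRRRGR
BBRRRGR
After op 2 paint(5,3,Y):
RRRRKKR
RRRRKKR
RRRRYKR
RRRRRRR
RRRRRGR
BBRYRGR
BBRRRGR
After op 3 fill(5,0,R) [4 cells changed]:
RRRRKKR
RRRRKKR
RRRRYKR
RRRRRRR
RRRRRGR
RRRYRGR
RRRRRGR

Answer: RRRRKKR
RRRRKKR
RRRRYKR
RRRRRRR
RRRRRGR
RRRYRGR
RRRRRGR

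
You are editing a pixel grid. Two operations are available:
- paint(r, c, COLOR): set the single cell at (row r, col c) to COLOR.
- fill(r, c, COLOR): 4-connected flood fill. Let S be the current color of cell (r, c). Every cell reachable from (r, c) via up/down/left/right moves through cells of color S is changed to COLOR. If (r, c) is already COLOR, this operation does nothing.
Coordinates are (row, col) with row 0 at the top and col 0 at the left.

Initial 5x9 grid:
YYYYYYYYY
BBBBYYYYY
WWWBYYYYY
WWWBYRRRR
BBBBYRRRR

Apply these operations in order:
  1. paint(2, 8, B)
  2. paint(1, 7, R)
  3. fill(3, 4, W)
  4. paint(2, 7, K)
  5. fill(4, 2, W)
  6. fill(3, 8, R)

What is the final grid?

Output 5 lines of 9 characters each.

After op 1 paint(2,8,B):
YYYYYYYYY
BBBBYYYYY
WWWBYYYYB
WWWBYRRRR
BBBBYRRRR
After op 2 paint(1,7,R):
YYYYYYYYY
BBBBYYYRY
WWWBYYYYB
WWWBYRRRR
BBBBYRRRR
After op 3 fill(3,4,W) [19 cells changed]:
WWWWWWWWW
BBBBWWWRW
WWWBWWWWB
WWWBWRRRR
BBBBWRRRR
After op 4 paint(2,7,K):
WWWWWWWWW
BBBBWWWRW
WWWBWWWKB
WWWBWRRRR
BBBBWRRRR
After op 5 fill(4,2,W) [10 cells changed]:
WWWWWWWWW
WWWWWWWRW
WWWWWWWKB
WWWWWRRRR
WWWWWRRRR
After op 6 fill(3,8,R) [0 cells changed]:
WWWWWWWWW
WWWWWWWRW
WWWWWWWKB
WWWWWRRRR
WWWWWRRRR

Answer: WWWWWWWWW
WWWWWWWRW
WWWWWWWKB
WWWWWRRRR
WWWWWRRRR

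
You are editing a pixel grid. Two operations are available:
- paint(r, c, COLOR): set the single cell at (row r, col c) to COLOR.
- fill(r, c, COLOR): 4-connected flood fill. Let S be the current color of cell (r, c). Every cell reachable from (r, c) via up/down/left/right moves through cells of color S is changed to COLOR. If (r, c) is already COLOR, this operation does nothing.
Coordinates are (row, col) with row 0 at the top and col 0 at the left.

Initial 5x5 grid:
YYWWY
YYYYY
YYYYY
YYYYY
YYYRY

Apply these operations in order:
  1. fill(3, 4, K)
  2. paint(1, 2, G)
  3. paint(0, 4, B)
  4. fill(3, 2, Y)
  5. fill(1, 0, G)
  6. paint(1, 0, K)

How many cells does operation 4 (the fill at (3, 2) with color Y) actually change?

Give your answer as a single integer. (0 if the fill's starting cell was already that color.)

After op 1 fill(3,4,K) [22 cells changed]:
KKWWK
KKKKK
KKKKK
KKKKK
KKKRK
After op 2 paint(1,2,G):
KKWWK
KKGKK
KKKKK
KKKKK
KKKRK
After op 3 paint(0,4,B):
KKWWB
KKGKK
KKKKK
KKKKK
KKKRK
After op 4 fill(3,2,Y) [20 cells changed]:
YYWWB
YYGYY
YYYYY
YYYYY
YYYRY

Answer: 20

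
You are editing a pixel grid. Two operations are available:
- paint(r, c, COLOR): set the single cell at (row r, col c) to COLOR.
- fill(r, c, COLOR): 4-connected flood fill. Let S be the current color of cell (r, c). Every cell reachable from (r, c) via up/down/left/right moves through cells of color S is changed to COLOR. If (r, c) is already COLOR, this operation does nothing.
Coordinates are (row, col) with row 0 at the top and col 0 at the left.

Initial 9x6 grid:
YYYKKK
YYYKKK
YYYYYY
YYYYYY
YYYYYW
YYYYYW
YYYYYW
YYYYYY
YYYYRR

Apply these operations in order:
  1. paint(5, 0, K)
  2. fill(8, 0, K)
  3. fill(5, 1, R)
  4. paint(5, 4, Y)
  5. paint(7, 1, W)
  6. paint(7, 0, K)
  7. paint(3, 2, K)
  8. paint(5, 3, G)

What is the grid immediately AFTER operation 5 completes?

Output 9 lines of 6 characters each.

Answer: RRRRRR
RRRRRR
RRRRRR
RRRRRR
RRRRRW
RRRRYW
RRRRRW
RWRRRR
RRRRRR

Derivation:
After op 1 paint(5,0,K):
YYYKKK
YYYKKK
YYYYYY
YYYYYY
YYYYYW
KYYYYW
YYYYYW
YYYYYY
YYYYRR
After op 2 fill(8,0,K) [42 cells changed]:
KKKKKK
KKKKKK
KKKKKK
KKKKKK
KKKKKW
KKKKKW
KKKKKW
KKKKKK
KKKKRR
After op 3 fill(5,1,R) [49 cells changed]:
RRRRRR
RRRRRR
RRRRRR
RRRRRR
RRRRRW
RRRRRW
RRRRRW
RRRRRR
RRRRRR
After op 4 paint(5,4,Y):
RRRRRR
RRRRRR
RRRRRR
RRRRRR
RRRRRW
RRRRYW
RRRRRW
RRRRRR
RRRRRR
After op 5 paint(7,1,W):
RRRRRR
RRRRRR
RRRRRR
RRRRRR
RRRRRW
RRRRYW
RRRRRW
RWRRRR
RRRRRR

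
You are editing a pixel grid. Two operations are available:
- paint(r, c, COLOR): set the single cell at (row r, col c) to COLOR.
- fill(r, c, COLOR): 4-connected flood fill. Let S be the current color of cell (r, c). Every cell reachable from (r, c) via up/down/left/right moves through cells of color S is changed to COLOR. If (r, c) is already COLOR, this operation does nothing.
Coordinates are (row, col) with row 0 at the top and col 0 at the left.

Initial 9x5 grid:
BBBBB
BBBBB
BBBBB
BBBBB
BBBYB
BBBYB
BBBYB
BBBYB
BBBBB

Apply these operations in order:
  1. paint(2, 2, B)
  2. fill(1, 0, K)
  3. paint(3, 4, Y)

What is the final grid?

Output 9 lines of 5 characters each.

After op 1 paint(2,2,B):
BBBBB
BBBBB
BBBBB
BBBBB
BBBYB
BBBYB
BBBYB
BBBYB
BBBBB
After op 2 fill(1,0,K) [41 cells changed]:
KKKKK
KKKKK
KKKKK
KKKKK
KKKYK
KKKYK
KKKYK
KKKYK
KKKKK
After op 3 paint(3,4,Y):
KKKKK
KKKKK
KKKKK
KKKKY
KKKYK
KKKYK
KKKYK
KKKYK
KKKKK

Answer: KKKKK
KKKKK
KKKKK
KKKKY
KKKYK
KKKYK
KKKYK
KKKYK
KKKKK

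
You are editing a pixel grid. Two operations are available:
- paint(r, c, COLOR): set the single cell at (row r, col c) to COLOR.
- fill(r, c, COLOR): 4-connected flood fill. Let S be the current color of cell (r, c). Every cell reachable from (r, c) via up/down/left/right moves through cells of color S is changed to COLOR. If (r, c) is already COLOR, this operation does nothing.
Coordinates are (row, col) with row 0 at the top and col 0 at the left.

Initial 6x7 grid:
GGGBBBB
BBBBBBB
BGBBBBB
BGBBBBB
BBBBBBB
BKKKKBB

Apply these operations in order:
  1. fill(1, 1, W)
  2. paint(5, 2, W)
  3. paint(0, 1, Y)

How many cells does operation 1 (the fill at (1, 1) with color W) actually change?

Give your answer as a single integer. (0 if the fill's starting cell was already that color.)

Answer: 33

Derivation:
After op 1 fill(1,1,W) [33 cells changed]:
GGGWWWW
WWWWWWW
WGWWWWW
WGWWWWW
WWWWWWW
WKKKKWW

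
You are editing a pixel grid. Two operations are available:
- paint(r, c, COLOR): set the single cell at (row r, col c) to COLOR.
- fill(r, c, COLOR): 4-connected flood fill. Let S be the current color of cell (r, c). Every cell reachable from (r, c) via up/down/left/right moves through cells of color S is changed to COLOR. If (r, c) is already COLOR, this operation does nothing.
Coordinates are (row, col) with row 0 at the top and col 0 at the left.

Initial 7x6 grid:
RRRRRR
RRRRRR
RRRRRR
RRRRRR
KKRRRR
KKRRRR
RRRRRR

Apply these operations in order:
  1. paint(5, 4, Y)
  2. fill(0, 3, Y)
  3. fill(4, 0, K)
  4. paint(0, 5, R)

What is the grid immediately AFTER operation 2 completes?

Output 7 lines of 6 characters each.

Answer: YYYYYY
YYYYYY
YYYYYY
YYYYYY
KKYYYY
KKYYYY
YYYYYY

Derivation:
After op 1 paint(5,4,Y):
RRRRRR
RRRRRR
RRRRRR
RRRRRR
KKRRRR
KKRRYR
RRRRRR
After op 2 fill(0,3,Y) [37 cells changed]:
YYYYYY
YYYYYY
YYYYYY
YYYYYY
KKYYYY
KKYYYY
YYYYYY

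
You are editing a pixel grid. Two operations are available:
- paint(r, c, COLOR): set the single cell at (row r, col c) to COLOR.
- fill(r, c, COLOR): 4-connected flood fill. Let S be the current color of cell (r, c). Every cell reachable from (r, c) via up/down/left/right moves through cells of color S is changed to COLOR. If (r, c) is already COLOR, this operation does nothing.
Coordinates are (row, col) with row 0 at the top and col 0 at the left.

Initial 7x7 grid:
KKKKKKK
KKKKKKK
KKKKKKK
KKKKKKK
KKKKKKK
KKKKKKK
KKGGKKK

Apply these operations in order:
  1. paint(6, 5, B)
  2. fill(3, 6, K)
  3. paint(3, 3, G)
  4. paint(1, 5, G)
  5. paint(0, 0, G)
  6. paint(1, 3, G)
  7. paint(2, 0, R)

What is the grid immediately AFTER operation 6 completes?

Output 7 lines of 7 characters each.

Answer: GKKKKKK
KKKGKGK
KKKKKKK
KKKGKKK
KKKKKKK
KKKKKKK
KKGGKBK

Derivation:
After op 1 paint(6,5,B):
KKKKKKK
KKKKKKK
KKKKKKK
KKKKKKK
KKKKKKK
KKKKKKK
KKGGKBK
After op 2 fill(3,6,K) [0 cells changed]:
KKKKKKK
KKKKKKK
KKKKKKK
KKKKKKK
KKKKKKK
KKKKKKK
KKGGKBK
After op 3 paint(3,3,G):
KKKKKKK
KKKKKKK
KKKKKKK
KKKGKKK
KKKKKKK
KKKKKKK
KKGGKBK
After op 4 paint(1,5,G):
KKKKKKK
KKKKKGK
KKKKKKK
KKKGKKK
KKKKKKK
KKKKKKK
KKGGKBK
After op 5 paint(0,0,G):
GKKKKKK
KKKKKGK
KKKKKKK
KKKGKKK
KKKKKKK
KKKKKKK
KKGGKBK
After op 6 paint(1,3,G):
GKKKKKK
KKKGKGK
KKKKKKK
KKKGKKK
KKKKKKK
KKKKKKK
KKGGKBK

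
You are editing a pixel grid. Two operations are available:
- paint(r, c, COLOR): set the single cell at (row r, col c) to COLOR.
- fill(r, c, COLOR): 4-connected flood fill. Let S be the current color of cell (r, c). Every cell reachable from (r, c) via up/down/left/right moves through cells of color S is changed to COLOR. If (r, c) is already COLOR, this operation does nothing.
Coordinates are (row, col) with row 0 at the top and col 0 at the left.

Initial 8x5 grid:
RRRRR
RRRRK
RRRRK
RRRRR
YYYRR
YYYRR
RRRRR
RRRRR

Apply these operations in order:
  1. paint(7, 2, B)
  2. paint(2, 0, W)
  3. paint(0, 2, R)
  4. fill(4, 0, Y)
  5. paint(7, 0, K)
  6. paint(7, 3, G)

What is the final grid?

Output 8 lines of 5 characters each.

After op 1 paint(7,2,B):
RRRRR
RRRRK
RRRRK
RRRRR
YYYRR
YYYRR
RRRRR
RRBRR
After op 2 paint(2,0,W):
RRRRR
RRRRK
WRRRK
RRRRR
YYYRR
YYYRR
RRRRR
RRBRR
After op 3 paint(0,2,R):
RRRRR
RRRRK
WRRRK
RRRRR
YYYRR
YYYRR
RRRRR
RRBRR
After op 4 fill(4,0,Y) [0 cells changed]:
RRRRR
RRRRK
WRRRK
RRRRR
YYYRR
YYYRR
RRRRR
RRBRR
After op 5 paint(7,0,K):
RRRRR
RRRRK
WRRRK
RRRRR
YYYRR
YYYRR
RRRRR
KRBRR
After op 6 paint(7,3,G):
RRRRR
RRRRK
WRRRK
RRRRR
YYYRR
YYYRR
RRRRR
KRBGR

Answer: RRRRR
RRRRK
WRRRK
RRRRR
YYYRR
YYYRR
RRRRR
KRBGR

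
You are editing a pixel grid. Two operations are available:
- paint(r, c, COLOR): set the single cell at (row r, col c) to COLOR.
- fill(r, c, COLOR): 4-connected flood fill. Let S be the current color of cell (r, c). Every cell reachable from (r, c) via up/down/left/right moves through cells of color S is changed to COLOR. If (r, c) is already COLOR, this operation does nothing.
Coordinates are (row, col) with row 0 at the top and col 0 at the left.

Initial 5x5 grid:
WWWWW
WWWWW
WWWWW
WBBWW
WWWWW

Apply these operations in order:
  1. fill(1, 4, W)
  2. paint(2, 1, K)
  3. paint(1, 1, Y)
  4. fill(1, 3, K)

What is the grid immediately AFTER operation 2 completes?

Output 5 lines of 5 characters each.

After op 1 fill(1,4,W) [0 cells changed]:
WWWWW
WWWWW
WWWWW
WBBWW
WWWWW
After op 2 paint(2,1,K):
WWWWW
WWWWW
WKWWW
WBBWW
WWWWW

Answer: WWWWW
WWWWW
WKWWW
WBBWW
WWWWW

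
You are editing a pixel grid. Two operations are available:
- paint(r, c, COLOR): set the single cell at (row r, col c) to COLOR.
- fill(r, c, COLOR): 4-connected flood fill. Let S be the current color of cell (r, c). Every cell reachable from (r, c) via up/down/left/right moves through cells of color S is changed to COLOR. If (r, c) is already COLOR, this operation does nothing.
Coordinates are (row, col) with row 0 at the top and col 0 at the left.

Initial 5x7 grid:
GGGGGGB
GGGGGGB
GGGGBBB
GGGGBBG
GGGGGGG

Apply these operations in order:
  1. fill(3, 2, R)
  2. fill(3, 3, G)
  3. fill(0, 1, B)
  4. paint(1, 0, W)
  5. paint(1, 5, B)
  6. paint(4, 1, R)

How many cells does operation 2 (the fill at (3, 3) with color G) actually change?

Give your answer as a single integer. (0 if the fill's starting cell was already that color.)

Answer: 28

Derivation:
After op 1 fill(3,2,R) [28 cells changed]:
RRRRRRB
RRRRRRB
RRRRBBB
RRRRBBR
RRRRRRR
After op 2 fill(3,3,G) [28 cells changed]:
GGGGGGB
GGGGGGB
GGGGBBB
GGGGBBG
GGGGGGG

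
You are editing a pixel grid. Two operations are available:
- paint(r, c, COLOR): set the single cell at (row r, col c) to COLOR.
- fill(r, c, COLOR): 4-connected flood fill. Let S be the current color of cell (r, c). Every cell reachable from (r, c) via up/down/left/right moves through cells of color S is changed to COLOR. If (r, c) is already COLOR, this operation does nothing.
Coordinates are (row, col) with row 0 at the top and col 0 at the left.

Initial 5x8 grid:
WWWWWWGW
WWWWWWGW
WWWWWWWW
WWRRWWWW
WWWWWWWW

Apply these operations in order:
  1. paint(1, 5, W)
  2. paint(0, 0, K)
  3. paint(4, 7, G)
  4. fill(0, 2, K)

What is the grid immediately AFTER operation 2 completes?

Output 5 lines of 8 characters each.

After op 1 paint(1,5,W):
WWWWWWGW
WWWWWWGW
WWWWWWWW
WWRRWWWW
WWWWWWWW
After op 2 paint(0,0,K):
KWWWWWGW
WWWWWWGW
WWWWWWWW
WWRRWWWW
WWWWWWWW

Answer: KWWWWWGW
WWWWWWGW
WWWWWWWW
WWRRWWWW
WWWWWWWW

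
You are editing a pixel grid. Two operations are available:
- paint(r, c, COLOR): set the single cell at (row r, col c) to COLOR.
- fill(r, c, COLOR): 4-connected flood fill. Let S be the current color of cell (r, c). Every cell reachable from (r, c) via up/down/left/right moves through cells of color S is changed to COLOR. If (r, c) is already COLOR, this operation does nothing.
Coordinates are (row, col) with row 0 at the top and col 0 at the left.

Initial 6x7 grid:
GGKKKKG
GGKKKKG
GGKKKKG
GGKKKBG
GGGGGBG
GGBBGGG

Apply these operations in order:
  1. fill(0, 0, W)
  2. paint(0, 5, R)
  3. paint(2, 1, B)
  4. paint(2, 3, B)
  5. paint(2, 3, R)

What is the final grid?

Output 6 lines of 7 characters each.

Answer: WWKKKRW
WWKKKKW
WBKRKKW
WWKKKBW
WWWWWBW
WWBBWWW

Derivation:
After op 1 fill(0,0,W) [23 cells changed]:
WWKKKKW
WWKKKKW
WWKKKKW
WWKKKBW
WWWWWBW
WWBBWWW
After op 2 paint(0,5,R):
WWKKKRW
WWKKKKW
WWKKKKW
WWKKKBW
WWWWWBW
WWBBWWW
After op 3 paint(2,1,B):
WWKKKRW
WWKKKKW
WBKKKKW
WWKKKBW
WWWWWBW
WWBBWWW
After op 4 paint(2,3,B):
WWKKKRW
WWKKKKW
WBKBKKW
WWKKKBW
WWWWWBW
WWBBWWW
After op 5 paint(2,3,R):
WWKKKRW
WWKKKKW
WBKRKKW
WWKKKBW
WWWWWBW
WWBBWWW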